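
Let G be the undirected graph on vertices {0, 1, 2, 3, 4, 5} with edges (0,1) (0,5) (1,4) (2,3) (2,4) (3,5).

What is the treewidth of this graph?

A width-2 tree decomposition is:
Bags: B1 = {2, 3, 5}  B2 = {2, 4, 5}  B3 = {1, 4, 5}  B4 = {0, 1, 5}
Tree: B1–B2, B2–B3, B3–B4
Each bag holds 3 vertices, so the decomposition has width 2, which upper-bounds the treewidth. For the lower bound, G contains the cycle 5–3–2–4–1–0–5, so G is not a forest; only forests have treewidth ≤ 1, hence tw(G) ≥ 2. Combining the bounds, tw(G) = 2.

2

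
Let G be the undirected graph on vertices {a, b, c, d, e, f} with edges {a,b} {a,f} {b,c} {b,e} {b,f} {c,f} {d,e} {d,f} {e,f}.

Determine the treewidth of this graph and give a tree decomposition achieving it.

The largest bag has 3 vertices, giving width 2; this decomposition certifies tw(G) ≤ 2. For the lower bound, the 3 vertices {d, e, f} are pairwise adjacent, and any tree decomposition puts a clique entirely inside one bag — forcing width ≥ 2. Hence tw(G) = 2 exactly.

Treewidth 2.
One such decomposition:
Bags: B1 = {b, e, f}  B2 = {b, c, f}  B3 = {d, e, f}  B4 = {a, b, f}
Tree: B1–B2, B1–B3, B2–B4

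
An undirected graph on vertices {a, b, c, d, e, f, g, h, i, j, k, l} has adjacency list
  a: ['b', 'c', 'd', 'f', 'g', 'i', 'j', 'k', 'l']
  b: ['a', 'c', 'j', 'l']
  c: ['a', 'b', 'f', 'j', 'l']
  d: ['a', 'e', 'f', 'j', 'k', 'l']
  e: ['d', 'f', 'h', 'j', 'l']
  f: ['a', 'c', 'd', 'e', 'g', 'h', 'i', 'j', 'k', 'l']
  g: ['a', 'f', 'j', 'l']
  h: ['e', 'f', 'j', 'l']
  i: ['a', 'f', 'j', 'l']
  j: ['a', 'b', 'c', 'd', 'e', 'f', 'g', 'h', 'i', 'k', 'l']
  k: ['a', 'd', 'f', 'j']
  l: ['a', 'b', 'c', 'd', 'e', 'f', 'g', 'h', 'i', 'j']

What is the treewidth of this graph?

A width-4 tree decomposition is:
Bags: B1 = {d, e, f, j, l}  B2 = {a, d, f, j, l}  B3 = {a, f, g, j, l}  B4 = {e, f, h, j, l}  B5 = {a, d, f, j, k}  B6 = {a, c, f, j, l}  B7 = {a, f, i, j, l}  B8 = {a, b, c, j, l}
Tree: B1–B2, B2–B3, B1–B4, B2–B5, B2–B6, B3–B7, B6–B8
Every bag has size at most 5, so the width is 5 − 1 = 4 and tw(G) ≤ 4. For the lower bound, the 5 vertices {d, e, f, j, l} are pairwise adjacent, and any tree decomposition puts a clique entirely inside one bag — forcing width ≥ 4. Hence tw(G) = 4 exactly.

4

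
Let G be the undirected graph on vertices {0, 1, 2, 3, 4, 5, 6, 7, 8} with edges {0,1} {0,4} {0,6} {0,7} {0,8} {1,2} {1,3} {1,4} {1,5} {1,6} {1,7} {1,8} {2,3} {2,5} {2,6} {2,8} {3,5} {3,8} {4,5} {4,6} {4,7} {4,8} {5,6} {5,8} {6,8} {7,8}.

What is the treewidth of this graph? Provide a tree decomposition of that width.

Treewidth 4.
Bags: B1 = {0, 1, 4, 6, 8}  B2 = {1, 4, 5, 6, 8}  B3 = {1, 2, 5, 6, 8}  B4 = {0, 1, 4, 7, 8}  B5 = {1, 2, 3, 5, 8}
Tree: B1–B2, B2–B3, B1–B4, B3–B5

Each bag holds 5 vertices, so the decomposition has width 4, which upper-bounds the treewidth. For the lower bound, the 5 vertices {1, 2, 3, 5, 8} are pairwise adjacent, and any tree decomposition puts a clique entirely inside one bag — forcing width ≥ 4. Therefore the treewidth is 4.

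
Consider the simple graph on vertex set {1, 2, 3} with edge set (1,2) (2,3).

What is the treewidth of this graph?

A width-1 tree decomposition is:
Bags: B1 = {2, 3}  B2 = {1, 2}
Tree: B1–B2
Every bag has size at most 2, so the width is 2 − 1 = 1 and tw(G) ≤ 1. G has an edge, so its treewidth is at least 1. Hence tw(G) = 1 exactly.

1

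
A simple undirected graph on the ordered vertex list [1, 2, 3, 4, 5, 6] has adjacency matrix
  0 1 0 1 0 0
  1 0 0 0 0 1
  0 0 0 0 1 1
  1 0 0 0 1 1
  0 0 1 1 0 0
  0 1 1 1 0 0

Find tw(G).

A width-2 tree decomposition is:
Bags: B1 = {3, 4, 5}  B2 = {3, 4, 6}  B3 = {1, 4, 6}  B4 = {1, 2, 6}
Tree: B1–B2, B2–B3, B3–B4
Every bag has size at most 3, so the width is 3 − 1 = 2 and tw(G) ≤ 2. Since 5–3–6–4–5 is a cycle in G, G is not acyclic. Forests are exactly the graphs of treewidth ≤ 1, so tw(G) ≥ 2. Therefore the treewidth is 2.

2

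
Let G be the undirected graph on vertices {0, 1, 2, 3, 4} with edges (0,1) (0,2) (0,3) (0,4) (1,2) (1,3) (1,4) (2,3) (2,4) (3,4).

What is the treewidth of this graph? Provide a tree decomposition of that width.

Treewidth 4.
One such decomposition:
Bags: B1 = {0, 1, 2, 3, 4}
Tree: (single bag)

With just one bag of size 5, the width is 5 − 1 = 4, so tw(G) ≤ 4. For the lower bound, the 5 vertices {0, 1, 2, 3, 4} are pairwise adjacent, and any tree decomposition puts a clique entirely inside one bag — forcing width ≥ 4. Hence tw(G) = 4 exactly.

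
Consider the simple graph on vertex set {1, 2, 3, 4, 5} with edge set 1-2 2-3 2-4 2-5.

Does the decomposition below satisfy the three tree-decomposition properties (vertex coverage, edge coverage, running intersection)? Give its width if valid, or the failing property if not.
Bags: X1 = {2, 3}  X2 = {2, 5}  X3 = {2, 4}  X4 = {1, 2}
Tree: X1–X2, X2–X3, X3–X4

Yes; width 1.

Every vertex of G appears in some bag (union = {1, 2, 3, 4, 5}); every edge is covered by a bag; and for each vertex v the set of bags containing v is connected in the bag tree. The decomposition is therefore valid. The largest bag has 2 vertices, so the width is 1.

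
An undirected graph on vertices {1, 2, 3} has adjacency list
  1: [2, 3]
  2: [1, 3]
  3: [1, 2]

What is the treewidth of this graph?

2

A width-2 tree decomposition is:
Bags: B1 = {1, 2, 3}
Tree: (single bag)
A single bag containing all 3 vertices is trivially a valid decomposition of width 2. Conversely, {1, 2, 3} is a clique of size 3, and the vertices of any clique must share a bag in every tree decomposition; so some bag has ≥ 3 vertices and tw(G) ≥ 2. Hence tw(G) = 2 exactly.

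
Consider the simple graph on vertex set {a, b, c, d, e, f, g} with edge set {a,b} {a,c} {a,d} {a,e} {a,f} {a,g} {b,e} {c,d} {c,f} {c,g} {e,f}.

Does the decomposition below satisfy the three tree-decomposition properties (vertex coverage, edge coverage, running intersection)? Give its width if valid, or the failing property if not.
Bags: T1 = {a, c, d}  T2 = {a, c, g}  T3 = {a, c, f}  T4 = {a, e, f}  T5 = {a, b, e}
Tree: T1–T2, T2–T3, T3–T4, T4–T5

Yes; width 2.

Vertex coverage: the bags together contain {a, b, c, d, e, f, g}, the full vertex set. Edge coverage: each edge of G has both endpoints in at least one bag. Running intersection: for every vertex, the bags containing it form a connected subtree. All three properties hold, so this is a valid tree decomposition of width max|bag| − 1 = 2, and hence tw(G) ≤ 2.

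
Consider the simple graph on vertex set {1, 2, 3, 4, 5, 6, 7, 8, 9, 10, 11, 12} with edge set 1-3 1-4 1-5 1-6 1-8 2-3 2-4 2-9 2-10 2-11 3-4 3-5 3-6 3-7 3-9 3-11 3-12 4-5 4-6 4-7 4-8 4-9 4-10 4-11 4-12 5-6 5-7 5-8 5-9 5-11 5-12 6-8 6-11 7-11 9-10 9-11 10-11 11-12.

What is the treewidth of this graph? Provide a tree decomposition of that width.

Treewidth 4.
One such decomposition:
Bags: B1 = {3, 4, 5, 7, 11}  B2 = {3, 4, 5, 11, 12}  B3 = {3, 4, 5, 6, 11}  B4 = {3, 4, 5, 9, 11}  B5 = {1, 3, 4, 5, 6}  B6 = {1, 4, 5, 6, 8}  B7 = {2, 3, 4, 9, 11}  B8 = {2, 4, 9, 10, 11}
Tree: B1–B2, B2–B3, B3–B4, B3–B5, B5–B6, B4–B7, B7–B8

Each bag holds 5 vertices, so the decomposition has width 4, which upper-bounds the treewidth. For the lower bound, the 5 vertices {1, 4, 5, 6, 8} are pairwise adjacent, and any tree decomposition puts a clique entirely inside one bag — forcing width ≥ 4. Combining the bounds, tw(G) = 4.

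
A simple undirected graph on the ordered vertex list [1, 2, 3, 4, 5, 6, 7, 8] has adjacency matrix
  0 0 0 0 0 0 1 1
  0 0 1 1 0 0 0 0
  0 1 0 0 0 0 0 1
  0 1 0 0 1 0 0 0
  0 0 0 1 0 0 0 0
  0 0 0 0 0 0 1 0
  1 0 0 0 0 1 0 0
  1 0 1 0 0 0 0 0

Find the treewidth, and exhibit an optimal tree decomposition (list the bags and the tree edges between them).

The largest bag has 2 vertices, giving width 1; this decomposition certifies tw(G) ≤ 1. G has an edge, so its treewidth is at least 1. Combining the bounds, tw(G) = 1.

Treewidth 1.
One such decomposition:
Bags: B1 = {4, 5}  B2 = {2, 4}  B3 = {2, 3}  B4 = {3, 8}  B5 = {1, 8}  B6 = {1, 7}  B7 = {6, 7}
Tree: B1–B2, B2–B3, B3–B4, B4–B5, B5–B6, B6–B7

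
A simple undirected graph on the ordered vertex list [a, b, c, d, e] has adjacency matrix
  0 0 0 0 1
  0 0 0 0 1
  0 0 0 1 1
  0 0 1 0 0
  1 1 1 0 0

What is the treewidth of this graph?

A width-1 tree decomposition is:
Bags: B1 = {a, e}  B2 = {c, e}  B3 = {c, d}  B4 = {b, e}
Tree: B1–B2, B2–B3, B2–B4
The largest bag has 2 vertices, giving width 1; this decomposition certifies tw(G) ≤ 1. G has an edge, so its treewidth is at least 1. Hence tw(G) = 1 exactly.

1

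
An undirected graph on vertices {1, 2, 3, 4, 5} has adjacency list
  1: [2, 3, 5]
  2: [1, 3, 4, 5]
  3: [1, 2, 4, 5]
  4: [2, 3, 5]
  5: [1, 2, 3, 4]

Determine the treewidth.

3

A width-3 tree decomposition is:
Bags: B1 = {2, 3, 4, 5}  B2 = {1, 2, 3, 5}
Tree: B1–B2
Each bag holds 4 vertices, so the decomposition has width 3, which upper-bounds the treewidth. Conversely, {1, 2, 3, 5} is a clique of size 4, and the vertices of any clique must share a bag in every tree decomposition; so some bag has ≥ 4 vertices and tw(G) ≥ 3. Combining the bounds, tw(G) = 3.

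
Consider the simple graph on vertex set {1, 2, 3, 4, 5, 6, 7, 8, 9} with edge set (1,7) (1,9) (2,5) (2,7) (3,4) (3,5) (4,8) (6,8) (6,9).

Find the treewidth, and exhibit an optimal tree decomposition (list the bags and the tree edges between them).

Treewidth 2.
One optimal decomposition is:
Bags: B1 = {4, 6, 8}  B2 = {3, 4, 6}  B3 = {3, 5, 6}  B4 = {2, 5, 6}  B5 = {2, 6, 7}  B6 = {1, 6, 7}  B7 = {1, 6, 9}
Tree: B1–B2, B2–B3, B3–B4, B4–B5, B5–B6, B6–B7

Each bag holds 3 vertices, so the decomposition has width 2, which upper-bounds the treewidth. Since 6–8–4–3–5–2–7–1–9–6 is a cycle in G, G is not acyclic. Forests are exactly the graphs of treewidth ≤ 1, so tw(G) ≥ 2. Therefore the treewidth is 2.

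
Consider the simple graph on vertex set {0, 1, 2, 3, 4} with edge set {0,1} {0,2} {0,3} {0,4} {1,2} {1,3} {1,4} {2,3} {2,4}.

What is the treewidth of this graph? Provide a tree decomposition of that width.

Each bag holds 4 vertices, so the decomposition has width 3, which upper-bounds the treewidth. Conversely, {0, 1, 2, 3} is a clique of size 4, and the vertices of any clique must share a bag in every tree decomposition; so some bag has ≥ 4 vertices and tw(G) ≥ 3. Hence tw(G) = 3 exactly.

Treewidth 3.
Bags: B1 = {0, 1, 2, 4}  B2 = {0, 1, 2, 3}
Tree: B1–B2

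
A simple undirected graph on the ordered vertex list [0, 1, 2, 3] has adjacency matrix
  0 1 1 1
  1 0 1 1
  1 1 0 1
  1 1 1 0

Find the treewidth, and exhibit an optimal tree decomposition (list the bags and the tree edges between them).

Treewidth 3.
One optimal decomposition is:
Bags: B1 = {0, 1, 2, 3}
Tree: (single bag)

With just one bag of size 4, the width is 4 − 1 = 3, so tw(G) ≤ 3. Conversely, {0, 1, 2, 3} is a clique of size 4, and the vertices of any clique must share a bag in every tree decomposition; so some bag has ≥ 4 vertices and tw(G) ≥ 3. Therefore the treewidth is 3.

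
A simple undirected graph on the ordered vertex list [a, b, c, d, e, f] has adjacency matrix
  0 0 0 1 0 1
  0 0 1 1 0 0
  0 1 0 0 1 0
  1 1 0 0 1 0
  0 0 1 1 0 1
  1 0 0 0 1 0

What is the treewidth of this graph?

2

A width-2 tree decomposition is:
Bags: B1 = {b, c, e}  B2 = {b, d, e}  B3 = {d, e, f}  B4 = {a, d, f}
Tree: B1–B2, B2–B3, B3–B4
The largest bag has 3 vertices, giving width 2; this decomposition certifies tw(G) ≤ 2. Since c–b–d–e–c is a cycle in G, G is not acyclic. Forests are exactly the graphs of treewidth ≤ 1, so tw(G) ≥ 2. Combining the bounds, tw(G) = 2.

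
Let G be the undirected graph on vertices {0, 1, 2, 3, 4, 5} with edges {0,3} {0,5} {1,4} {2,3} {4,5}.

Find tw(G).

1

A width-1 tree decomposition is:
Bags: B1 = {2, 3}  B2 = {0, 3}  B3 = {0, 5}  B4 = {4, 5}  B5 = {1, 4}
Tree: B1–B2, B2–B3, B3–B4, B4–B5
The largest bag has 2 vertices, giving width 1; this decomposition certifies tw(G) ≤ 1. Since G has at least one edge (e.g. 2–3), it is not an edgeless graph, so tw(G) ≥ 1. Hence tw(G) = 1 exactly.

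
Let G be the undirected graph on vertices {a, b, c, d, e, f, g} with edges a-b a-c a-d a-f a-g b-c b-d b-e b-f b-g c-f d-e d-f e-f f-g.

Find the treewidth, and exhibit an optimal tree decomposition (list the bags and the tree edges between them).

Treewidth 3.
One optimal decomposition is:
Bags: B1 = {a, b, d, f}  B2 = {a, b, c, f}  B3 = {a, b, f, g}  B4 = {b, d, e, f}
Tree: B1–B2, B1–B3, B1–B4

Each bag holds 4 vertices, so the decomposition has width 3, which upper-bounds the treewidth. On the other hand G contains the 4-clique {b, d, e, f}. A clique must lie in a single bag of any decomposition, so no decomposition can have width below 3. Combining the bounds, tw(G) = 3.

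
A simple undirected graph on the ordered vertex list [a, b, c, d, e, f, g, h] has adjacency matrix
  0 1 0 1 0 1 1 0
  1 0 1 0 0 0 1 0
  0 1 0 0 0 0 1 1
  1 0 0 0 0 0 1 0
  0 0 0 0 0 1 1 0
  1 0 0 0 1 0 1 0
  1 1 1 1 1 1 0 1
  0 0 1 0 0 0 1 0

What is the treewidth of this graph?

A width-2 tree decomposition is:
Bags: B1 = {a, d, g}  B2 = {a, f, g}  B3 = {a, b, g}  B4 = {b, c, g}  B5 = {c, g, h}  B6 = {e, f, g}
Tree: B1–B2, B1–B3, B3–B4, B4–B5, B2–B6
Every bag has size at most 3, so the width is 3 − 1 = 2 and tw(G) ≤ 2. On the other hand G contains the 3-clique {e, f, g}. A clique must lie in a single bag of any decomposition, so no decomposition can have width below 2. Therefore the treewidth is 2.

2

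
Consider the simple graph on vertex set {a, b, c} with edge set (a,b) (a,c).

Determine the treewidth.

1

A width-1 tree decomposition is:
Bags: B1 = {a, c}  B2 = {a, b}
Tree: B1–B2
Every bag has size at most 2, so the width is 2 − 1 = 1 and tw(G) ≤ 1. Since G has at least one edge (e.g. c–a), it is not an edgeless graph, so tw(G) ≥ 1. Combining the bounds, tw(G) = 1.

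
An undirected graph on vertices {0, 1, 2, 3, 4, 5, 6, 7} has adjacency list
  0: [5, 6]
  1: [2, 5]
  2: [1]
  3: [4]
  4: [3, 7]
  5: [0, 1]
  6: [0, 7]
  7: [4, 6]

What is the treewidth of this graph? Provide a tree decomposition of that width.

The largest bag has 2 vertices, giving width 1; this decomposition certifies tw(G) ≤ 1. Since G has at least one edge (e.g. 2–1), it is not an edgeless graph, so tw(G) ≥ 1. Hence tw(G) = 1 exactly.

Treewidth 1.
One optimal decomposition is:
Bags: B1 = {1, 2}  B2 = {1, 5}  B3 = {0, 5}  B4 = {0, 6}  B5 = {6, 7}  B6 = {4, 7}  B7 = {3, 4}
Tree: B1–B2, B2–B3, B3–B4, B4–B5, B5–B6, B6–B7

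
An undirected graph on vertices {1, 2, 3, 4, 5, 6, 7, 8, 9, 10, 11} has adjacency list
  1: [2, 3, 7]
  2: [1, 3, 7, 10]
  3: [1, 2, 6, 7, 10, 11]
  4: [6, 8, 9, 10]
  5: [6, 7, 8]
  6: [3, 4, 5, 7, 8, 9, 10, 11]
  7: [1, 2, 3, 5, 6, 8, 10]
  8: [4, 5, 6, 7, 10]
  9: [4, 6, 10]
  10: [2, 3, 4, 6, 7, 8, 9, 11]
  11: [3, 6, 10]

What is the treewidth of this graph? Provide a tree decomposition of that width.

Treewidth 3.
One optimal decomposition is:
Bags: B1 = {3, 6, 7, 10}  B2 = {6, 7, 8, 10}  B3 = {2, 3, 7, 10}  B4 = {3, 6, 10, 11}  B5 = {5, 6, 7, 8}  B6 = {1, 2, 3, 7}  B7 = {4, 6, 8, 10}  B8 = {4, 6, 9, 10}
Tree: B1–B2, B1–B3, B1–B4, B2–B5, B3–B6, B2–B7, B7–B8

Every bag has size at most 4, so the width is 4 − 1 = 3 and tw(G) ≤ 3. On the other hand G contains the 4-clique {1, 2, 3, 7}. A clique must lie in a single bag of any decomposition, so no decomposition can have width below 3. Therefore the treewidth is 3.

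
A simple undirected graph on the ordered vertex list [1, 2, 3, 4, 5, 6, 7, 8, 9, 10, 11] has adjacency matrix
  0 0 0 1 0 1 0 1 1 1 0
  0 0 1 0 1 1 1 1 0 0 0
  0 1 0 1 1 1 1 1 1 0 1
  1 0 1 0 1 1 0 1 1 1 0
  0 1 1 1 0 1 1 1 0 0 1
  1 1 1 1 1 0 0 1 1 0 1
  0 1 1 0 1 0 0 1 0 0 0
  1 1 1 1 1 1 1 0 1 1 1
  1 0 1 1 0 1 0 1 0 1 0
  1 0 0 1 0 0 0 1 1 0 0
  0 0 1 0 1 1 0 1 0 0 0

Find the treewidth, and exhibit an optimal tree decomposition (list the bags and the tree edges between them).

Treewidth 4.
One optimal decomposition is:
Bags: B1 = {3, 4, 5, 6, 8}  B2 = {2, 3, 5, 6, 8}  B3 = {2, 3, 5, 7, 8}  B4 = {3, 4, 6, 8, 9}  B5 = {3, 5, 6, 8, 11}  B6 = {1, 4, 6, 8, 9}  B7 = {1, 4, 8, 9, 10}
Tree: B1–B2, B2–B3, B1–B4, B1–B5, B4–B6, B6–B7

Every bag has size at most 5, so the width is 5 − 1 = 4 and tw(G) ≤ 4. Conversely, {1, 4, 8, 9, 10} is a clique of size 5, and the vertices of any clique must share a bag in every tree decomposition; so some bag has ≥ 5 vertices and tw(G) ≥ 4. The upper and lower bounds meet at 4, so that is the treewidth.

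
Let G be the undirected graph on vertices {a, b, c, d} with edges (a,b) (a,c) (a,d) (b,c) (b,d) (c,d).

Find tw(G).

3

A width-3 tree decomposition is:
Bags: B1 = {a, b, c, d}
Tree: (single bag)
A single bag containing all 4 vertices is trivially a valid decomposition of width 3. On the other hand G contains the 4-clique {a, b, c, d}. A clique must lie in a single bag of any decomposition, so no decomposition can have width below 3. Therefore the treewidth is 3.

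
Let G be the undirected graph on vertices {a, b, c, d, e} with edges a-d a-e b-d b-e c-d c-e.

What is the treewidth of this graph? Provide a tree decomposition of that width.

Treewidth 2.
One such decomposition:
Bags: B1 = {b, d, e}  B2 = {c, d, e}  B3 = {a, d, e}
Tree: B1–B2, B2–B3

Each bag holds 3 vertices, so the decomposition has width 2, which upper-bounds the treewidth. Since d–b–e–c–d is a cycle in G, G is not acyclic. Forests are exactly the graphs of treewidth ≤ 1, so tw(G) ≥ 2. The upper and lower bounds meet at 2, so that is the treewidth.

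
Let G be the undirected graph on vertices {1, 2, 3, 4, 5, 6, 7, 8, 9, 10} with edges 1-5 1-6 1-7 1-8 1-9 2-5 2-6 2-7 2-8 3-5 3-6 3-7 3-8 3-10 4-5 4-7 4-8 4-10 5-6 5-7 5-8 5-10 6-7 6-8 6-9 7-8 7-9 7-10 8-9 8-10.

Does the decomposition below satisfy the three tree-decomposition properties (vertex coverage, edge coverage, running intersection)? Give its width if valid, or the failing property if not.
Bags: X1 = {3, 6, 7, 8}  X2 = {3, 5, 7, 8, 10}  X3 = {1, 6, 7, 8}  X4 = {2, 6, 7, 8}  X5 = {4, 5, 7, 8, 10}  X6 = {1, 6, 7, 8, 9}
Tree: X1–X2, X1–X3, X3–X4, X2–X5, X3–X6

No — edge (5,6) lies in no bag.

A tree decomposition must satisfy three properties: every vertex lies in some bag; for every edge, both endpoints lie together in some bag; and for every vertex, the bags containing it form a connected subtree. Here edge (5,6) lies in no bag, so the decomposition is invalid.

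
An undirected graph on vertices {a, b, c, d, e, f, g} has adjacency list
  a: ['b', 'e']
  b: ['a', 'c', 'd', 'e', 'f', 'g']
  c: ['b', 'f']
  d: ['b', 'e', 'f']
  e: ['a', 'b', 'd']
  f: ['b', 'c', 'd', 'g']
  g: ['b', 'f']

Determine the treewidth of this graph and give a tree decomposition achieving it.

Every bag has size at most 3, so the width is 3 − 1 = 2 and tw(G) ≤ 2. For the lower bound, the 3 vertices {a, b, e} are pairwise adjacent, and any tree decomposition puts a clique entirely inside one bag — forcing width ≥ 2. Hence tw(G) = 2 exactly.

Treewidth 2.
Bags: B1 = {b, f, g}  B2 = {b, c, f}  B3 = {b, d, f}  B4 = {b, d, e}  B5 = {a, b, e}
Tree: B1–B2, B1–B3, B3–B4, B4–B5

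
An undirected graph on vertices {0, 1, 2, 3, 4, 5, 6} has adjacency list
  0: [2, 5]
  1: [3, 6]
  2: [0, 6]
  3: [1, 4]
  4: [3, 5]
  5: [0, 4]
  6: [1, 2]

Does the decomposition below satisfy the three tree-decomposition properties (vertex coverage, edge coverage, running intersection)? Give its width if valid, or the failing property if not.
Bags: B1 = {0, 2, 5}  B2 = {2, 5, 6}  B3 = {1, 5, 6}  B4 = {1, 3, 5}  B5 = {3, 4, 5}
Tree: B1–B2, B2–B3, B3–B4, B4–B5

Yes; width 2.

Every vertex of G appears in some bag (union = {0, 1, 2, 3, 4, 5, 6}); every edge is covered by a bag; and for each vertex v the set of bags containing v is connected in the bag tree. The decomposition is therefore valid. The largest bag has 3 vertices, so the width is 2.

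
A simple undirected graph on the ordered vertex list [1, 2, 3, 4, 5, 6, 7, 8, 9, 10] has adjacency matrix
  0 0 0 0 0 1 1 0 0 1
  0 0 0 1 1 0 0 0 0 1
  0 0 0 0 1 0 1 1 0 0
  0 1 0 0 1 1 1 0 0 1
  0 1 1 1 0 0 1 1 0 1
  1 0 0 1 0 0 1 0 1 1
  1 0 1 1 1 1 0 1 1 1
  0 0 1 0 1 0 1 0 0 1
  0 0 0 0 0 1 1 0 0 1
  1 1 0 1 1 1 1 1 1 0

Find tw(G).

A width-3 tree decomposition is:
Bags: B1 = {4, 5, 7, 10}  B2 = {4, 6, 7, 10}  B3 = {6, 7, 9, 10}  B4 = {5, 7, 8, 10}  B5 = {1, 6, 7, 10}  B6 = {2, 4, 5, 10}  B7 = {3, 5, 7, 8}
Tree: B1–B2, B2–B3, B1–B4, B2–B5, B1–B6, B4–B7
Every bag has size at most 4, so the width is 4 − 1 = 3 and tw(G) ≤ 3. On the other hand G contains the 4-clique {2, 4, 5, 10}. A clique must lie in a single bag of any decomposition, so no decomposition can have width below 3. Combining the bounds, tw(G) = 3.

3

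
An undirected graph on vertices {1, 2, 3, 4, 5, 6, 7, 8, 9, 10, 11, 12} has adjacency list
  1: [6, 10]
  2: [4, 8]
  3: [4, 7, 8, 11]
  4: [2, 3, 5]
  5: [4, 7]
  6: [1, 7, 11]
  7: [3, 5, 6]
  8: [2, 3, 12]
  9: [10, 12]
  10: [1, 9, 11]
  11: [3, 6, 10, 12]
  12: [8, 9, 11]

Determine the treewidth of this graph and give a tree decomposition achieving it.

Every bag has size at most 4, so the width is 4 − 1 = 3 and tw(G) ≤ 3. For the lower bound: the 4 vertex sets {2,4,5}, {7}, {3}, {6,8,11,12} are disjoint, each induces a connected subgraph, and every pair is joined by at least one edge of G. Contracting each set to a single vertex therefore yields K_{4} as a minor, and since treewidth is minor-monotone, tw(G) ≥ tw(K_{4}) = 3. Therefore the treewidth is 3.

Treewidth 3.
Bags: B1 = {2, 4, 5, 7}  B2 = {2, 3, 4, 7}  B3 = {2, 3, 7, 8}  B4 = {3, 6, 7, 8}  B5 = {3, 6, 8, 11}  B6 = {6, 8, 11, 12}  B7 = {1, 6, 11, 12}  B8 = {1, 10, 11, 12}  B9 = {1, 9, 10, 12}
Tree: B1–B2, B2–B3, B3–B4, B4–B5, B5–B6, B6–B7, B7–B8, B8–B9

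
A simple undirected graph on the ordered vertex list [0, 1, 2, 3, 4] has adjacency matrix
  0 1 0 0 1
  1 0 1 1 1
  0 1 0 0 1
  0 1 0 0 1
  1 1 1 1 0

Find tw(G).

A width-2 tree decomposition is:
Bags: B1 = {0, 1, 4}  B2 = {1, 2, 4}  B3 = {1, 3, 4}
Tree: B1–B2, B2–B3
The largest bag has 3 vertices, giving width 2; this decomposition certifies tw(G) ≤ 2. On the other hand G contains the 3-clique {0, 1, 4}. A clique must lie in a single bag of any decomposition, so no decomposition can have width below 2. Combining the bounds, tw(G) = 2.

2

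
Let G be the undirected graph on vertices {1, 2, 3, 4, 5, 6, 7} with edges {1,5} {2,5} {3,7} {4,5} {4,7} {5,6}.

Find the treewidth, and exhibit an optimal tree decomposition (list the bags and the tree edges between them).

The largest bag has 2 vertices, giving width 1; this decomposition certifies tw(G) ≤ 1. G has an edge, so its treewidth is at least 1. Therefore the treewidth is 1.

Treewidth 1.
One such decomposition:
Bags: B1 = {2, 5}  B2 = {4, 5}  B3 = {5, 6}  B4 = {4, 7}  B5 = {3, 7}  B6 = {1, 5}
Tree: B1–B2, B1–B3, B2–B4, B4–B5, B2–B6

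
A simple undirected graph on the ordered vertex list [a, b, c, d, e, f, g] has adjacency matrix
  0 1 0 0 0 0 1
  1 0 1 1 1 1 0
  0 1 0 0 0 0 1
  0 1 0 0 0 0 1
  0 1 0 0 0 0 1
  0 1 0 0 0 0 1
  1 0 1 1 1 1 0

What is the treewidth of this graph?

2

A width-2 tree decomposition is:
Bags: B1 = {b, c, g}  B2 = {b, e, g}  B3 = {b, f, g}  B4 = {b, d, g}  B5 = {a, b, g}
Tree: B1–B2, B2–B3, B3–B4, B4–B5
Each bag holds 3 vertices, so the decomposition has width 2, which upper-bounds the treewidth. For the lower bound, G contains the cycle b–c–g–e–b, so G is not a forest; only forests have treewidth ≤ 1, hence tw(G) ≥ 2. Hence tw(G) = 2 exactly.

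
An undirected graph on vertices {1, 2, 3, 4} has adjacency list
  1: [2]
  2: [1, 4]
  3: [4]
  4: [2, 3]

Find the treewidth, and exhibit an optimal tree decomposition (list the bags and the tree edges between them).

The largest bag has 2 vertices, giving width 1; this decomposition certifies tw(G) ≤ 1. Since G has at least one edge (e.g. 3–4), it is not an edgeless graph, so tw(G) ≥ 1. Hence tw(G) = 1 exactly.

Treewidth 1.
One such decomposition:
Bags: B1 = {3, 4}  B2 = {2, 4}  B3 = {1, 2}
Tree: B1–B2, B2–B3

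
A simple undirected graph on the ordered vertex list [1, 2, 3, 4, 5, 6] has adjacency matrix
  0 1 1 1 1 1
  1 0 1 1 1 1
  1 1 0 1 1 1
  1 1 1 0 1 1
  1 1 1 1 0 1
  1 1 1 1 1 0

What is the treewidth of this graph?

5

A width-5 tree decomposition is:
Bags: B1 = {1, 2, 3, 4, 5, 6}
Tree: (single bag)
A single bag containing all 6 vertices is trivially a valid decomposition of width 5. For the lower bound, the 6 vertices {1, 2, 3, 4, 5, 6} are pairwise adjacent, and any tree decomposition puts a clique entirely inside one bag — forcing width ≥ 5. Therefore the treewidth is 5.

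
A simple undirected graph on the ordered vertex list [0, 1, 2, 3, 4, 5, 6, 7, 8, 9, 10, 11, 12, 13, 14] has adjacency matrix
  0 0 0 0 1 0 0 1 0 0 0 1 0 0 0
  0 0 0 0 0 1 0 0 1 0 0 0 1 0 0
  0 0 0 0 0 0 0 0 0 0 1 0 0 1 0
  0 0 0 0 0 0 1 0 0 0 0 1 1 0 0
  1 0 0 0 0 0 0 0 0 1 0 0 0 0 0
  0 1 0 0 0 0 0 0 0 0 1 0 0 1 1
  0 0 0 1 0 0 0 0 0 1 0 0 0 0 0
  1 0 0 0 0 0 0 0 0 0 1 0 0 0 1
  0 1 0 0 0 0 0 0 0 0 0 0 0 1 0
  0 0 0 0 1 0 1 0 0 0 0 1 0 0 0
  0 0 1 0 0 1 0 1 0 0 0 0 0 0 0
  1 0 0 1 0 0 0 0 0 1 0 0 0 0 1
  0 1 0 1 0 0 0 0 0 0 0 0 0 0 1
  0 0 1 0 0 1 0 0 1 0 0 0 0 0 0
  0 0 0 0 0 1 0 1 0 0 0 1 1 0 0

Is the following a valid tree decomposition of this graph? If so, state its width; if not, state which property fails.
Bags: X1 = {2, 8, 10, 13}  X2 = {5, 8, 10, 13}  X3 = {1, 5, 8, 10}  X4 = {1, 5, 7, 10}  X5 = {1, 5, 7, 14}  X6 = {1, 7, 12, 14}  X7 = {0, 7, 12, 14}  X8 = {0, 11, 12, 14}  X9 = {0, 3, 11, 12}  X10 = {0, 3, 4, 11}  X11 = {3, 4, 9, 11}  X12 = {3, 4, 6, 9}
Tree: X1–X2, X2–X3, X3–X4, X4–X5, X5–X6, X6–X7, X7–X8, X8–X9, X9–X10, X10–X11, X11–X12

Yes; width 3.

Every vertex of G appears in some bag (union = {0, 1, 2, 3, 4, 5, 6, 7, 8, 9, 10, 11, 12, 13, 14}); every edge is covered by a bag; and for each vertex v the set of bags containing v is connected in the bag tree. The decomposition is therefore valid. The largest bag has 4 vertices, so the width is 3.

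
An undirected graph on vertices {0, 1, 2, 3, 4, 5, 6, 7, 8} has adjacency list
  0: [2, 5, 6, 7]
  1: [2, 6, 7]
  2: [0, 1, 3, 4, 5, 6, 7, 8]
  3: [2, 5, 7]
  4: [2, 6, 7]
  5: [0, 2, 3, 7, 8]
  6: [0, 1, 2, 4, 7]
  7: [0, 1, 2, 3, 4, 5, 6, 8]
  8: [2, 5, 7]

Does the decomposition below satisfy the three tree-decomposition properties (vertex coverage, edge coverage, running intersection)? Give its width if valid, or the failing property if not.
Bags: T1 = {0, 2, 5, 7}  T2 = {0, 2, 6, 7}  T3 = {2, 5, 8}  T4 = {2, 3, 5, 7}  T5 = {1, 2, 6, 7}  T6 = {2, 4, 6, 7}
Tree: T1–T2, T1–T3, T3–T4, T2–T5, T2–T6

A tree decomposition must satisfy three properties: every vertex lies in some bag; for every edge, both endpoints lie together in some bag; and for every vertex, the bags containing it form a connected subtree. Here edge (7,8) lies in no bag, so the decomposition is invalid.

No — edge (7,8) lies in no bag.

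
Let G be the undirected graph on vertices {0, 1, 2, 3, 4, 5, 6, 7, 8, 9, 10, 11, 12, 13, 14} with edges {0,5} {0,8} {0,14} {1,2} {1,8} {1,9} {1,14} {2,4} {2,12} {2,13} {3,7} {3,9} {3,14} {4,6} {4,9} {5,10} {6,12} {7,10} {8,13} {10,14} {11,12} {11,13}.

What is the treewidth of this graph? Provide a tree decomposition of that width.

Treewidth 3.
One such decomposition:
Bags: B1 = {3, 5, 7, 10}  B2 = {3, 5, 10, 14}  B3 = {0, 3, 5, 14}  B4 = {0, 3, 9, 14}  B5 = {0, 1, 9, 14}  B6 = {0, 1, 8, 9}  B7 = {1, 4, 8, 9}  B8 = {1, 2, 4, 8}  B9 = {2, 4, 8, 13}  B10 = {2, 4, 6, 13}  B11 = {2, 6, 12, 13}  B12 = {6, 11, 12, 13}
Tree: B1–B2, B2–B3, B3–B4, B4–B5, B5–B6, B6–B7, B7–B8, B8–B9, B9–B10, B10–B11, B11–B12

Every bag has size at most 4, so the width is 4 − 1 = 3 and tw(G) ≤ 3. For the lower bound: the 4 vertex sets {5,7,10}, {3}, {14}, {0,1,8,9} are disjoint, each induces a connected subgraph, and every pair is joined by at least one edge of G. Contracting each set to a single vertex therefore yields K_{4} as a minor, and since treewidth is minor-monotone, tw(G) ≥ tw(K_{4}) = 3. Hence tw(G) = 3 exactly.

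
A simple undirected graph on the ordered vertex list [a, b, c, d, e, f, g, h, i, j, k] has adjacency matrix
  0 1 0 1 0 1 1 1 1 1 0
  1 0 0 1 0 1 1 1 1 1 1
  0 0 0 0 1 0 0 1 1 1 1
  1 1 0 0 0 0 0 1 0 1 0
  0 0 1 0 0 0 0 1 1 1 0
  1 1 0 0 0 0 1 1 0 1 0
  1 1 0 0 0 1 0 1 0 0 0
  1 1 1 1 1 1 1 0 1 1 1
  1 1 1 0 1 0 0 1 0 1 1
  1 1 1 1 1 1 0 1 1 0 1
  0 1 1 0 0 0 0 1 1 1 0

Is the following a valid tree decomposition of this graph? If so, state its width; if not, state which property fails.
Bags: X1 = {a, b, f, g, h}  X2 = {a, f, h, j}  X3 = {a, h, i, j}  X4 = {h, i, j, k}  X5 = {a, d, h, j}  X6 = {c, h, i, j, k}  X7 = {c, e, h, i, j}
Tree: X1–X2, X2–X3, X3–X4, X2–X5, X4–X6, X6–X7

No — edge (b,j) lies in no bag.

A tree decomposition must satisfy three properties: every vertex lies in some bag; for every edge, both endpoints lie together in some bag; and for every vertex, the bags containing it form a connected subtree. Here edge (b,j) lies in no bag, so the decomposition is invalid.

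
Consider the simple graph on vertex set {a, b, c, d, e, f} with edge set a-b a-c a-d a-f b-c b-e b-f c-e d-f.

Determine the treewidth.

A width-2 tree decomposition is:
Bags: B1 = {a, b, f}  B2 = {a, d, f}  B3 = {a, b, c}  B4 = {b, c, e}
Tree: B1–B2, B1–B3, B3–B4
Each bag holds 3 vertices, so the decomposition has width 2, which upper-bounds the treewidth. Conversely, {b, c, e} is a clique of size 3, and the vertices of any clique must share a bag in every tree decomposition; so some bag has ≥ 3 vertices and tw(G) ≥ 2. Therefore the treewidth is 2.

2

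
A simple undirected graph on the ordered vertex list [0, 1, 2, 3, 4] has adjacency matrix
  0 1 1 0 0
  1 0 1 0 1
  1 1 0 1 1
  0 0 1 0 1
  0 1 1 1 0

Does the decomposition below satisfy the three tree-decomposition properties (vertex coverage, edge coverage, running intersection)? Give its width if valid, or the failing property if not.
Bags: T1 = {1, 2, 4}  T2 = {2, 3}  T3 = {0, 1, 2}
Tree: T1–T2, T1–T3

A tree decomposition must satisfy three properties: every vertex lies in some bag; for every edge, both endpoints lie together in some bag; and for every vertex, the bags containing it form a connected subtree. Here edge (4,3) lies in no bag, so the decomposition is invalid.

No — edge (4,3) lies in no bag.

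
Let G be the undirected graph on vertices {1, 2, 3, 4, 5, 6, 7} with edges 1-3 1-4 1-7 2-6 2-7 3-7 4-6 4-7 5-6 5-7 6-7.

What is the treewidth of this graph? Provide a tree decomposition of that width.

The largest bag has 3 vertices, giving width 2; this decomposition certifies tw(G) ≤ 2. On the other hand G contains the 3-clique {1, 3, 7}. A clique must lie in a single bag of any decomposition, so no decomposition can have width below 2. Hence tw(G) = 2 exactly.

Treewidth 2.
One such decomposition:
Bags: B1 = {5, 6, 7}  B2 = {4, 6, 7}  B3 = {1, 4, 7}  B4 = {2, 6, 7}  B5 = {1, 3, 7}
Tree: B1–B2, B2–B3, B2–B4, B3–B5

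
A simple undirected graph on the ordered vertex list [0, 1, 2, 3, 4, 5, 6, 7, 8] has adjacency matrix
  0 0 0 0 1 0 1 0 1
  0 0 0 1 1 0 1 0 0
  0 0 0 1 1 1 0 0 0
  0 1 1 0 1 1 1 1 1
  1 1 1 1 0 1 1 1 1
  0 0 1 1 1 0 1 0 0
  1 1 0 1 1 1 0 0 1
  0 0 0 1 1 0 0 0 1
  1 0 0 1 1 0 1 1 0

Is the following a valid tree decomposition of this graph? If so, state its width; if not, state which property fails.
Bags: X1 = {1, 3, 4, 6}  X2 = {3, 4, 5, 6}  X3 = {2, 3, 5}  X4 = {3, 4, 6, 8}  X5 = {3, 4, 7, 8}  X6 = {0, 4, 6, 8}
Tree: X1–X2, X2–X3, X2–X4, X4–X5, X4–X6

No — edge (4,2) lies in no bag.

A tree decomposition must satisfy three properties: every vertex lies in some bag; for every edge, both endpoints lie together in some bag; and for every vertex, the bags containing it form a connected subtree. Here edge (4,2) lies in no bag, so the decomposition is invalid.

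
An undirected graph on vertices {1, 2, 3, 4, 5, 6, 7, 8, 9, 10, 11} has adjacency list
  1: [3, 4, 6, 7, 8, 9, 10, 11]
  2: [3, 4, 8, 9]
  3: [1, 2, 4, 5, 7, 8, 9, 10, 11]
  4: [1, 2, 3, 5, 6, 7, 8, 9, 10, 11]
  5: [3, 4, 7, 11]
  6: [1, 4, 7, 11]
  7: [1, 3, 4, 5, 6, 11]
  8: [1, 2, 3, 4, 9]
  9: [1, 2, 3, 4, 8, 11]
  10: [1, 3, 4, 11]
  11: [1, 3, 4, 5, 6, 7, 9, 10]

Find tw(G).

4

A width-4 tree decomposition is:
Bags: B1 = {1, 3, 4, 7, 11}  B2 = {1, 3, 4, 9, 11}  B3 = {1, 4, 6, 7, 11}  B4 = {1, 3, 4, 8, 9}  B5 = {3, 4, 5, 7, 11}  B6 = {2, 3, 4, 8, 9}  B7 = {1, 3, 4, 10, 11}
Tree: B1–B2, B1–B3, B2–B4, B1–B5, B4–B6, B1–B7
Each bag holds 5 vertices, so the decomposition has width 4, which upper-bounds the treewidth. Conversely, {1, 3, 4, 8, 9} is a clique of size 5, and the vertices of any clique must share a bag in every tree decomposition; so some bag has ≥ 5 vertices and tw(G) ≥ 4. Combining the bounds, tw(G) = 4.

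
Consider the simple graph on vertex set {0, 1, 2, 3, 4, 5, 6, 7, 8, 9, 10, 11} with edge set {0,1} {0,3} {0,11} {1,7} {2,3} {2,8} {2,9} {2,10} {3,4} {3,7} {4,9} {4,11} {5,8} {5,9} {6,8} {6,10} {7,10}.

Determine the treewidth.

3

A width-3 tree decomposition is:
Bags: B1 = {0, 1, 4, 11}  B2 = {0, 1, 3, 4}  B3 = {1, 3, 4, 7}  B4 = {3, 4, 7, 9}  B5 = {2, 3, 7, 9}  B6 = {2, 7, 9, 10}  B7 = {2, 5, 9, 10}  B8 = {2, 5, 8, 10}  B9 = {5, 6, 8, 10}
Tree: B1–B2, B2–B3, B3–B4, B4–B5, B5–B6, B6–B7, B7–B8, B8–B9
Every bag has size at most 4, so the width is 4 − 1 = 3 and tw(G) ≤ 3. For the lower bound: the 4 vertex sets {0,1,11}, {4}, {3}, {2,7,9,10} are disjoint, each induces a connected subgraph, and every pair is joined by at least one edge of G. Contracting each set to a single vertex therefore yields K_{4} as a minor, and since treewidth is minor-monotone, tw(G) ≥ tw(K_{4}) = 3. Hence tw(G) = 3 exactly.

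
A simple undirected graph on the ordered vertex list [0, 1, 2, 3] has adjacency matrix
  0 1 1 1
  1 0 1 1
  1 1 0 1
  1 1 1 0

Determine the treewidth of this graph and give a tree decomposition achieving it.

A single bag containing all 4 vertices is trivially a valid decomposition of width 3. Conversely, {0, 1, 2, 3} is a clique of size 4, and the vertices of any clique must share a bag in every tree decomposition; so some bag has ≥ 4 vertices and tw(G) ≥ 3. Therefore the treewidth is 3.

Treewidth 3.
Bags: B1 = {0, 1, 2, 3}
Tree: (single bag)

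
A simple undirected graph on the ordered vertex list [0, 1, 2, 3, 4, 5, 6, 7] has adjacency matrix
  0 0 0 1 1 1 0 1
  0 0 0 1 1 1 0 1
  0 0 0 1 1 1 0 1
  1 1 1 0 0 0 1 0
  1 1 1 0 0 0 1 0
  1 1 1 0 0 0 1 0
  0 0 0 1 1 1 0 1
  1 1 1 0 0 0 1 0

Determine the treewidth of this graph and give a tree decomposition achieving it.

Each bag holds 5 vertices, so the decomposition has width 4, which upper-bounds the treewidth. For the lower bound: the 5 vertex sets {1,7}, {2,3}, {0,4}, {5}, {6} are disjoint, each induces a connected subgraph, and every pair is joined by at least one edge of G. Contracting each set to a single vertex therefore yields K_{5} as a minor, and since treewidth is minor-monotone, tw(G) ≥ tw(K_{5}) = 4. Hence tw(G) = 4 exactly.

Treewidth 4.
One such decomposition:
Bags: B1 = {1, 3, 4, 5, 7}  B2 = {2, 3, 4, 5, 7}  B3 = {0, 3, 4, 5, 7}  B4 = {3, 4, 5, 6, 7}
Tree: B1–B2, B2–B3, B3–B4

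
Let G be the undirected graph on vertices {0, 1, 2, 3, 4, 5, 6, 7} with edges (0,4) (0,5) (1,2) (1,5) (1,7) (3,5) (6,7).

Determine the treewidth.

1

A width-1 tree decomposition is:
Bags: B1 = {1, 5}  B2 = {1, 7}  B3 = {3, 5}  B4 = {0, 5}  B5 = {0, 4}  B6 = {6, 7}  B7 = {1, 2}
Tree: B1–B2, B1–B3, B3–B4, B4–B5, B2–B6, B2–B7
Each bag holds 2 vertices, so the decomposition has width 1, which upper-bounds the treewidth. Any graph with an edge has treewidth ≥ 1, and G has the edge 1–5. Hence tw(G) = 1 exactly.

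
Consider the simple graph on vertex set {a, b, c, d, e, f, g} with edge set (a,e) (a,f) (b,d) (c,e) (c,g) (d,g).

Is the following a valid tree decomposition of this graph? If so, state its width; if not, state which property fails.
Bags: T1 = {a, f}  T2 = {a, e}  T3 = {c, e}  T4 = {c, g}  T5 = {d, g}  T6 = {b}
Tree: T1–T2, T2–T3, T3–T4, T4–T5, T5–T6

No — edge (d,b) lies in no bag.

A tree decomposition must satisfy three properties: every vertex lies in some bag; for every edge, both endpoints lie together in some bag; and for every vertex, the bags containing it form a connected subtree. Here edge (d,b) lies in no bag, so the decomposition is invalid.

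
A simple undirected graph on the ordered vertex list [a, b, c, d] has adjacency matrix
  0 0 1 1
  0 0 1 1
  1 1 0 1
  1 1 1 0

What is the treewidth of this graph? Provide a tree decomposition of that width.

Treewidth 2.
One such decomposition:
Bags: B1 = {b, c, d}  B2 = {a, c, d}
Tree: B1–B2

Each bag holds 3 vertices, so the decomposition has width 2, which upper-bounds the treewidth. For the lower bound, the 3 vertices {a, c, d} are pairwise adjacent, and any tree decomposition puts a clique entirely inside one bag — forcing width ≥ 2. The upper and lower bounds meet at 2, so that is the treewidth.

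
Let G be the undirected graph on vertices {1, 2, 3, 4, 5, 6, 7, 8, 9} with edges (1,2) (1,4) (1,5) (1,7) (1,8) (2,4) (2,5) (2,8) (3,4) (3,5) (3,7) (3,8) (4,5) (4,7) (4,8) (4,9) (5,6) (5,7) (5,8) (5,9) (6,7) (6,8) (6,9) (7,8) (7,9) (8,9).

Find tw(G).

4

A width-4 tree decomposition is:
Bags: B1 = {3, 4, 5, 7, 8}  B2 = {4, 5, 7, 8, 9}  B3 = {1, 4, 5, 7, 8}  B4 = {1, 2, 4, 5, 8}  B5 = {5, 6, 7, 8, 9}
Tree: B1–B2, B1–B3, B3–B4, B2–B5
The largest bag has 5 vertices, giving width 4; this decomposition certifies tw(G) ≤ 4. For the lower bound, the 5 vertices {1, 2, 4, 5, 8} are pairwise adjacent, and any tree decomposition puts a clique entirely inside one bag — forcing width ≥ 4. The upper and lower bounds meet at 4, so that is the treewidth.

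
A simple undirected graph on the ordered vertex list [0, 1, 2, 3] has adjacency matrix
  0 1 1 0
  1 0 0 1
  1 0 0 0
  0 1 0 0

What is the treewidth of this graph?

1

A width-1 tree decomposition is:
Bags: B1 = {0, 1}  B2 = {1, 3}  B3 = {0, 2}
Tree: B1–B2, B1–B3
The largest bag has 2 vertices, giving width 1; this decomposition certifies tw(G) ≤ 1. G has an edge, so its treewidth is at least 1. Therefore the treewidth is 1.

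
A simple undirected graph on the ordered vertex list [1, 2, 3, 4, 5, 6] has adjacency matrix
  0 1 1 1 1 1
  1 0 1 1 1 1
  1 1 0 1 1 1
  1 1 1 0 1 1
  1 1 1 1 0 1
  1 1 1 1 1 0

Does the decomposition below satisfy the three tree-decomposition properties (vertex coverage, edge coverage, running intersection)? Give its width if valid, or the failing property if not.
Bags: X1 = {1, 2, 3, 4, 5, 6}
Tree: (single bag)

Yes; width 5.

Vertex coverage: the bags together contain {1, 2, 3, 4, 5, 6}, the full vertex set. Edge coverage: each edge of G has both endpoints in at least one bag. Running intersection: for every vertex, the bags containing it form a connected subtree. All three properties hold, so this is a valid tree decomposition of width max|bag| − 1 = 5, and hence tw(G) ≤ 5.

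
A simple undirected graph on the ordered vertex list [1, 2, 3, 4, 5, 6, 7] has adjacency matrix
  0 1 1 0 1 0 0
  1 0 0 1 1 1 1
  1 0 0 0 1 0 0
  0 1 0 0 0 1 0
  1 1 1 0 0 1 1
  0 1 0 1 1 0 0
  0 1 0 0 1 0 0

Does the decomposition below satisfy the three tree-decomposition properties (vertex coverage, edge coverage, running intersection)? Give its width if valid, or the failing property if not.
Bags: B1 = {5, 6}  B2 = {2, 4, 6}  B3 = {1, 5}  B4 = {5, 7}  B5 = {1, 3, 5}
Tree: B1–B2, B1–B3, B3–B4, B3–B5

No — edge (2,5) lies in no bag.

A tree decomposition must satisfy three properties: every vertex lies in some bag; for every edge, both endpoints lie together in some bag; and for every vertex, the bags containing it form a connected subtree. Here edge (2,5) lies in no bag, so the decomposition is invalid.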